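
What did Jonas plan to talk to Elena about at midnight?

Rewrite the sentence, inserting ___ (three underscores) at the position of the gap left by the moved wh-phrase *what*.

Underlying clause: Jonas did plan to talk to Elena about what at midnight.
The filler 'what' is interpreted as the object of the preposition 'about'. The gap is right after 'about'.

What did Jonas plan to talk to Elena about ___ at midnight?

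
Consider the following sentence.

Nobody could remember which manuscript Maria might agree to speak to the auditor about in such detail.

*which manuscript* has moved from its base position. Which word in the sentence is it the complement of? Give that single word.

about

Underlying clause: Maria might agree to speak to the auditor about which manuscript in such detail.
'which manuscript' functions as the object of the preposition 'about'. Fronting leaves a gap immediately after 'about':
Nobody could remember which manuscript Maria might agree to speak to the auditor about ___ in such detail.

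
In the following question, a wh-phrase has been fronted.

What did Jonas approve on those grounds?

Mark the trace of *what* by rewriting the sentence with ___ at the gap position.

Pre-movement form: Jonas did approve what on those grounds.
The filler 'what' is interpreted as the direct object of 'approve'. The gap is right after 'approve'.

What did Jonas approve ___ on those grounds?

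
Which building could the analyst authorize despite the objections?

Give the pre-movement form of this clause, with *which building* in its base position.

The filler 'which building' is interpreted as the direct object of 'authorize'. Wh-movement fronts it, leaving a gap right after 'authorize':
Which building could the analyst authorize ___ despite the objections?

The analyst could authorize which building despite the objections.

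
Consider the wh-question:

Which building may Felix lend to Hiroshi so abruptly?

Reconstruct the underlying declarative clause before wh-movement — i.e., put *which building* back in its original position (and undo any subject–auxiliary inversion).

Felix may lend which building to Hiroshi so abruptly.

The filler 'which building' is interpreted as the direct object of 'lend'. Fronting leaves a gap immediately after 'lend':
Which building may Felix lend ___ to Hiroshi so abruptly?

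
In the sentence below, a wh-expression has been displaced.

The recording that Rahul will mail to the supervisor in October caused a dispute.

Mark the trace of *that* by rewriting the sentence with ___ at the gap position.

The recording that Rahul will mail ___ to the supervisor in October caused a dispute.

'that' is the direct object of 'mail'. The gap is right after 'mail'.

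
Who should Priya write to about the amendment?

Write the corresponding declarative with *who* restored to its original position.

'who' is the object of the preposition 'to'. It moves to the left edge, and the trace sits right after 'to':
Who should Priya write to ___ about the amendment?

Priya should write to who about the amendment.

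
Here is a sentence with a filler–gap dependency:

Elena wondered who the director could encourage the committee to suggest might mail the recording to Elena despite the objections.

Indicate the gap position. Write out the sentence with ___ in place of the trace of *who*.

In situ: The director could encourage the committee to suggest who might mail the recording to Elena despite the objections.
'who' is the subject of the clause embedded under 'suggest'. The gap is right after 'suggest'.

Elena wondered who the director could encourage the committee to suggest ___ might mail the recording to Elena despite the objections.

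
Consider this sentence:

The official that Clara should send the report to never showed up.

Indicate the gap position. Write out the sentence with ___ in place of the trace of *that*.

The official that Clara should send the report to ___ never showed up.

The filler 'that' is interpreted as the object of the preposition 'to' (recipient of 'send'). The gap is right after 'to'.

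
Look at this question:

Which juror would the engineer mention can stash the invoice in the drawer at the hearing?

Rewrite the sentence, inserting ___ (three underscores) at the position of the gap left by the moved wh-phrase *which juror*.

Which juror would the engineer mention ___ can stash the invoice in the drawer at the hearing?

Before movement: The engineer would mention which juror can stash the invoice in the drawer at the hearing.
'which juror' functions as the subject of the clause embedded under 'mention'. The gap is right after 'mention'.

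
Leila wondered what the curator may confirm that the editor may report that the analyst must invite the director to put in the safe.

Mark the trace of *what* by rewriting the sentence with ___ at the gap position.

Underlying clause: The curator may confirm that the editor may report that the analyst must invite the director to put what in the safe.
The filler 'what' is interpreted as the direct object of 'put'. The gap is right after 'put'.

Leila wondered what the curator may confirm that the editor may report that the analyst must invite the director to put ___ in the safe.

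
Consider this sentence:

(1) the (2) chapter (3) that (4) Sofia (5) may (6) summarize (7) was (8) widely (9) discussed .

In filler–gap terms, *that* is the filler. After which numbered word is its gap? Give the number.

6

'that' functions as the direct object of 'summarize'. Fronting leaves a gap immediately after 'summarize':
The chapter that Sofia may summarize ___ was widely discussed.
'summarize' is word 6.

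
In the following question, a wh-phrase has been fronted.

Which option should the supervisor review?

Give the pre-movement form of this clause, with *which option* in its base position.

The filler 'which option' is interpreted as the direct object of 'review'. Wh-movement fronts it, leaving a gap right after 'review':
Which option should the supervisor review ___?

The supervisor should review which option.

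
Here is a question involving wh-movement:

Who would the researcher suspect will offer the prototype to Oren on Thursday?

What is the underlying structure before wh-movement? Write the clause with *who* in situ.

The researcher would suspect who will offer the prototype to Oren on Thursday.

'who' is the subject of the clause embedded under 'suspect'. Wh-movement fronts it, leaving a gap right after 'suspect':
Who would the researcher suspect ___ will offer the prototype to Oren on Thursday?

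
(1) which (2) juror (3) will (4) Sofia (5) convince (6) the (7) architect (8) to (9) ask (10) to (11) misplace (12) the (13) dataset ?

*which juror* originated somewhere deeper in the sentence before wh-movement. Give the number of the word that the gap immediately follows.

Before movement: Sofia will convince the architect to ask which juror to misplace the dataset.
The filler 'which juror' is interpreted as the direct object of 'ask'. Fronting leaves a gap immediately after 'ask':
Which juror will Sofia convince the architect to ask ___ to misplace the dataset?
'ask' is word 9.

9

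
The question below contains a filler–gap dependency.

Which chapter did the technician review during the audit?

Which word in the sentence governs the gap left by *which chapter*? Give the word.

In situ: The technician did review which chapter during the audit.
The filler 'which chapter' is interpreted as the direct object of 'review'. Fronting leaves a gap immediately after 'review':
Which chapter did the technician review ___ during the audit?

review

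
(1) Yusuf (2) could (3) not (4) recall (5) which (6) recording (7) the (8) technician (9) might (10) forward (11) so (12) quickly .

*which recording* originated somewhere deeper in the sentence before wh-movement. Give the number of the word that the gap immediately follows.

10

Pre-movement form: The technician might forward which recording so quickly.
'which recording' is the direct object of 'forward'. It moves to the left edge, and the trace sits right after 'forward':
Yusuf could not recall which recording the technician might forward ___ so quickly.
'forward' is word 10.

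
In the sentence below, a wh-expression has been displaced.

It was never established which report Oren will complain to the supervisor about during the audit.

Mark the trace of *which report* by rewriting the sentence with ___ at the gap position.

It was never established which report Oren will complain to the supervisor about ___ during the audit.

Before movement: Oren will complain to the supervisor about which report during the audit.
'which report' functions as the object of the preposition 'about'. The gap is right after 'about'.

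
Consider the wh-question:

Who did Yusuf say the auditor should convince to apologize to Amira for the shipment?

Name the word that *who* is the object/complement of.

convince

Pre-movement form: Yusuf did say the auditor should convince who to apologize to Amira for the shipment.
The filler 'who' is interpreted as the direct object of 'convince'. Wh-movement fronts it, leaving a gap right after 'convince':
Who did Yusuf say the auditor should convince ___ to apologize to Amira for the shipment?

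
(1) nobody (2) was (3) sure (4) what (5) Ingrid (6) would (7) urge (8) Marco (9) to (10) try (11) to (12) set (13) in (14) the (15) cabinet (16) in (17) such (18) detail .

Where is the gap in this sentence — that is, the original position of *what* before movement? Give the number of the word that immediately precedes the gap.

12

Underlying clause: Ingrid would urge Marco to try to set what in the cabinet in such detail.
'what' functions as the direct object of 'set'. Wh-movement fronts it, leaving a gap right after 'set':
Nobody was sure what Ingrid would urge Marco to try to set ___ in the cabinet in such detail.
'set' is word 12.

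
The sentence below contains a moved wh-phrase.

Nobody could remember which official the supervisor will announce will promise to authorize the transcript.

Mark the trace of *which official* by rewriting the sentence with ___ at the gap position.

Nobody could remember which official the supervisor will announce ___ will promise to authorize the transcript.

Before movement: The supervisor will announce which official will promise to authorize the transcript.
'which official' is the subject of the clause embedded under 'announce'. The gap is right after 'announce'.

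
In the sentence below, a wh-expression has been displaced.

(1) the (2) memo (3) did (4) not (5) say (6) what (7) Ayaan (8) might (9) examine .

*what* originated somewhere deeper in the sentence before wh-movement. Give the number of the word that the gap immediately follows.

9

Pre-movement form: Ayaan might examine what.
'what' functions as the direct object of 'examine'. It moves to the left edge, and the trace sits right after 'examine':
The memo did not say what Ayaan might examine ___.
'examine' is word 9.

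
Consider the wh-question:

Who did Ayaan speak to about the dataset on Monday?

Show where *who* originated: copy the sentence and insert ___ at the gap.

Who did Ayaan speak to ___ about the dataset on Monday?

Underlying clause: Ayaan did speak to who about the dataset on Monday.
The filler 'who' is interpreted as the object of the preposition 'to'. The gap is right after 'to'.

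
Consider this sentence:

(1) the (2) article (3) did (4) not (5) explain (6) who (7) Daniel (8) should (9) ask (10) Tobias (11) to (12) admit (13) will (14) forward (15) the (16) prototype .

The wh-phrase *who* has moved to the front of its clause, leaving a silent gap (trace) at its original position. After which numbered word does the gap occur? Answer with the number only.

12

In situ: Daniel should ask Tobias to admit who will forward the prototype.
The filler 'who' is interpreted as the subject of the clause embedded under 'admit'. It moves to the left edge, and the trace sits right after 'admit':
The article did not explain who Daniel should ask Tobias to admit ___ will forward the prototype.
'admit' is word 12.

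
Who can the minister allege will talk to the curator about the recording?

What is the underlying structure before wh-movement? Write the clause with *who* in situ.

'who' is the subject of the clause embedded under 'allege'. Fronting leaves a gap immediately after 'allege':
Who can the minister allege ___ will talk to the curator about the recording?

The minister can allege who will talk to the curator about the recording.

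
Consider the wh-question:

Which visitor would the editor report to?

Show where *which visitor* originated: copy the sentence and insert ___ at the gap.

Pre-movement form: The editor would report to which visitor.
'which visitor' is the object of the preposition 'to'. The gap is right after 'to'.

Which visitor would the editor report to ___?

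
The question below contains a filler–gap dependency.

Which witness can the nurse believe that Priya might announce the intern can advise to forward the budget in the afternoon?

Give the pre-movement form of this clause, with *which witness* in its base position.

'which witness' functions as the direct object of 'advise'. Fronting leaves a gap immediately after 'advise':
Which witness can the nurse believe that Priya might announce the intern can advise ___ to forward the budget in the afternoon?

The nurse can believe that Priya might announce the intern can advise which witness to forward the budget in the afternoon.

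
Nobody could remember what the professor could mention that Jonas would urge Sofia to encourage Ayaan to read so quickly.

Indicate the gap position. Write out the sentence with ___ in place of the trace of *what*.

Nobody could remember what the professor could mention that Jonas would urge Sofia to encourage Ayaan to read ___ so quickly.

Underlying clause: The professor could mention that Jonas would urge Sofia to encourage Ayaan to read what so quickly.
'what' is the direct object of 'read'. The gap is right after 'read'.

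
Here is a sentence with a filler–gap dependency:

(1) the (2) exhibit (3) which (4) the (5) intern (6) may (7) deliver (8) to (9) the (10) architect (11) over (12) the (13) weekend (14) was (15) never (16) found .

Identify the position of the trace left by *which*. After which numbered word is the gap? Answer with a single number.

7

'which' functions as the direct object of 'deliver'. It moves to the left edge, and the trace sits right after 'deliver':
The exhibit which the intern may deliver ___ to the architect over the weekend was never found.
'deliver' is word 7.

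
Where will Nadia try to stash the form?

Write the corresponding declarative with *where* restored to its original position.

'where' functions as the locative complement of 'stash'. Fronting leaves a gap immediately after 'form':
Where will Nadia try to stash the form ___?

Nadia will try to stash the form where.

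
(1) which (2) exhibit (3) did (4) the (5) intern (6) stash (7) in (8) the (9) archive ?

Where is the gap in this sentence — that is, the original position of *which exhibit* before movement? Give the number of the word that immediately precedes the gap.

In situ: The intern did stash which exhibit in the archive.
'which exhibit' functions as the direct object of 'stash'. Fronting leaves a gap immediately after 'stash':
Which exhibit did the intern stash ___ in the archive?
'stash' is word 6.

6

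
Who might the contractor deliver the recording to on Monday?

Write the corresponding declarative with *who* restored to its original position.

'who' is the object of the preposition 'to' (recipient of 'deliver'). Fronting leaves a gap immediately after 'to':
Who might the contractor deliver the recording to ___ on Monday?

The contractor might deliver the recording to who on Monday.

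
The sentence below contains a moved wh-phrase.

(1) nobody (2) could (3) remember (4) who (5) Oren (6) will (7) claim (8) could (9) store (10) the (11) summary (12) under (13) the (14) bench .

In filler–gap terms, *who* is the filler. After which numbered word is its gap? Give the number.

Pre-movement form: Oren will claim who could store the summary under the bench.
'who' is the subject of the clause embedded under 'claim'. It moves to the left edge, and the trace sits right after 'claim':
Nobody could remember who Oren will claim ___ could store the summary under the bench.
'claim' is word 7.

7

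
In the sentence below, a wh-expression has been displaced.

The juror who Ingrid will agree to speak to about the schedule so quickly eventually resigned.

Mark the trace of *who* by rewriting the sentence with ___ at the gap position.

The filler 'who' is interpreted as the object of the preposition 'to'. The gap is right after 'to'.

The juror who Ingrid will agree to speak to ___ about the schedule so quickly eventually resigned.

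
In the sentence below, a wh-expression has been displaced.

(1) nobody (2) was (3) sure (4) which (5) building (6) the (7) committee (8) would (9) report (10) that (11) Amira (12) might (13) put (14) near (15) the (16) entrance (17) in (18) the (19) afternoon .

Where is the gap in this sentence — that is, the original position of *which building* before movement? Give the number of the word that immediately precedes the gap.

13

Underlying clause: The committee would report that Amira might put which building near the entrance in the afternoon.
The filler 'which building' is interpreted as the direct object of 'put'. Wh-movement fronts it, leaving a gap right after 'put':
Nobody was sure which building the committee would report that Amira might put ___ near the entrance in the afternoon.
'put' is word 13.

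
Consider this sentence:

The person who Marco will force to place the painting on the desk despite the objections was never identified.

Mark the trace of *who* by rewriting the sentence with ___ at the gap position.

'who' is the direct object of 'force'. The gap is right after 'force'.

The person who Marco will force ___ to place the painting on the desk despite the objections was never identified.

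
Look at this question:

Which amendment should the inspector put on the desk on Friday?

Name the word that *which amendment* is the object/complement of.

Underlying clause: The inspector should put which amendment on the desk on Friday.
'which amendment' functions as the direct object of 'put'. Fronting leaves a gap immediately after 'put':
Which amendment should the inspector put ___ on the desk on Friday?

put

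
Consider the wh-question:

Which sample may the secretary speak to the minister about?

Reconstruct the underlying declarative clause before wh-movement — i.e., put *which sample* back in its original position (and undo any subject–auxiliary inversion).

The secretary may speak to the minister about which sample.

The filler 'which sample' is interpreted as the object of the preposition 'about'. Wh-movement fronts it, leaving a gap right after 'about':
Which sample may the secretary speak to the minister about ___?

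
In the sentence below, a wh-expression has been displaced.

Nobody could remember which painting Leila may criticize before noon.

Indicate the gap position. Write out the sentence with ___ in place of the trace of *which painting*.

Nobody could remember which painting Leila may criticize ___ before noon.

Underlying clause: Leila may criticize which painting before noon.
'which painting' functions as the direct object of 'criticize'. The gap is right after 'criticize'.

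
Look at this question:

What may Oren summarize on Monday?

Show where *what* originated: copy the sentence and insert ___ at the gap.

What may Oren summarize ___ on Monday?

Pre-movement form: Oren may summarize what on Monday.
'what' functions as the direct object of 'summarize'. The gap is right after 'summarize'.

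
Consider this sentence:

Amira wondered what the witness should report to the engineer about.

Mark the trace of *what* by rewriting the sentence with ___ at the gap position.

Before movement: The witness should report to the engineer about what.
'what' is the object of the preposition 'about'. The gap is right after 'about'.

Amira wondered what the witness should report to the engineer about ___.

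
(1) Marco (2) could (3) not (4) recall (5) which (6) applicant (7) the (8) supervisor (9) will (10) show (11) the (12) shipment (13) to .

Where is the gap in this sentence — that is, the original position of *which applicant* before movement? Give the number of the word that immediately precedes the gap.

13

Underlying clause: The supervisor will show the shipment to which applicant.
'which applicant' is the object of the preposition 'to' (recipient of 'show'). It moves to the left edge, and the trace sits right after 'to':
Marco could not recall which applicant the supervisor will show the shipment to ___.
'to' is word 13.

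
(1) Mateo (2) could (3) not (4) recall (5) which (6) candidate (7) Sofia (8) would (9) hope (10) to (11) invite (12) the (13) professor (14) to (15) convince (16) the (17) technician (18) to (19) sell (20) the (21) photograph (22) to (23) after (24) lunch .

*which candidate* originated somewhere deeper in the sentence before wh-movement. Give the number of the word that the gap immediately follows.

22

Pre-movement form: Sofia would hope to invite the professor to convince the technician to sell the photograph to which candidate after lunch.
The filler 'which candidate' is interpreted as the object of the preposition 'to' (recipient of 'sell'). Fronting leaves a gap immediately after 'to':
Mateo could not recall which candidate Sofia would hope to invite the professor to convince the technician to sell the photograph to ___ after lunch.
'to' is word 22.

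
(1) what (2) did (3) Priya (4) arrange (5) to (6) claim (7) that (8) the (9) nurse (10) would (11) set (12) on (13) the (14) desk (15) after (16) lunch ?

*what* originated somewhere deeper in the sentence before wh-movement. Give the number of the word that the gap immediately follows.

Pre-movement form: Priya did arrange to claim that the nurse would set what on the desk after lunch.
The filler 'what' is interpreted as the direct object of 'set'. Fronting leaves a gap immediately after 'set':
What did Priya arrange to claim that the nurse would set ___ on the desk after lunch?
'set' is word 11.

11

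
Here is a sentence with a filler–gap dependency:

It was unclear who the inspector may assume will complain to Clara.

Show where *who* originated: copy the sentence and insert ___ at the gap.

Pre-movement form: The inspector may assume who will complain to Clara.
The filler 'who' is interpreted as the subject of the clause embedded under 'assume'. The gap is right after 'assume'.

It was unclear who the inspector may assume ___ will complain to Clara.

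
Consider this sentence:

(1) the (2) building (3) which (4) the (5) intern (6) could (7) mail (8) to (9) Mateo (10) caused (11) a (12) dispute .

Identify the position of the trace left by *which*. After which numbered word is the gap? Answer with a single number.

7

The filler 'which' is interpreted as the direct object of 'mail'. It moves to the left edge, and the trace sits right after 'mail':
The building which the intern could mail ___ to Mateo caused a dispute.
'mail' is word 7.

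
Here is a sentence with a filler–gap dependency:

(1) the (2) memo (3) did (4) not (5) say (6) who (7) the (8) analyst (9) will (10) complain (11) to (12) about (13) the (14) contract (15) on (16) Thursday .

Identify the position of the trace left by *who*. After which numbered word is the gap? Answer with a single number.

In situ: The analyst will complain to who about the contract on Thursday.
'who' functions as the object of the preposition 'to'. It moves to the left edge, and the trace sits right after 'to':
The memo did not say who the analyst will complain to ___ about the contract on Thursday.
'to' is word 11.

11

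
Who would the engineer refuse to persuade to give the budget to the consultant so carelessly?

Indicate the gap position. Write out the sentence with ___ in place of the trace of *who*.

Who would the engineer refuse to persuade ___ to give the budget to the consultant so carelessly?

Underlying clause: The engineer would refuse to persuade who to give the budget to the consultant so carelessly.
'who' functions as the direct object of 'persuade'. The gap is right after 'persuade'.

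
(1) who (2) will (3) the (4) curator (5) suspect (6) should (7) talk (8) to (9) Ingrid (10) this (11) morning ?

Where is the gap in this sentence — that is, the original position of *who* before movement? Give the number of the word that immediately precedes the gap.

5

In situ: The curator will suspect who should talk to Ingrid this morning.
'who' is the subject of the clause embedded under 'suspect'. Wh-movement fronts it, leaving a gap right after 'suspect':
Who will the curator suspect ___ should talk to Ingrid this morning?
'suspect' is word 5.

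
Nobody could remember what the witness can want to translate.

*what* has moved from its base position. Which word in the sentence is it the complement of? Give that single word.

translate

In situ: The witness can want to translate what.
'what' functions as the direct object of 'translate'. It moves to the left edge, and the trace sits right after 'translate':
Nobody could remember what the witness can want to translate ___.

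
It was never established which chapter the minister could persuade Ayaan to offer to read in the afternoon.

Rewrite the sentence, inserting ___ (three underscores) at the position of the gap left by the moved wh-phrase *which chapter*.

Pre-movement form: The minister could persuade Ayaan to offer to read which chapter in the afternoon.
'which chapter' functions as the direct object of 'read'. The gap is right after 'read'.

It was never established which chapter the minister could persuade Ayaan to offer to read ___ in the afternoon.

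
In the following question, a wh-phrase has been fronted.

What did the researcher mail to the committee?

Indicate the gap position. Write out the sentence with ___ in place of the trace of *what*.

Pre-movement form: The researcher did mail what to the committee.
'what' is the direct object of 'mail'. The gap is right after 'mail'.

What did the researcher mail ___ to the committee?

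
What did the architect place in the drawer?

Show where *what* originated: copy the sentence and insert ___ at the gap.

Before movement: The architect did place what in the drawer.
'what' functions as the direct object of 'place'. The gap is right after 'place'.

What did the architect place ___ in the drawer?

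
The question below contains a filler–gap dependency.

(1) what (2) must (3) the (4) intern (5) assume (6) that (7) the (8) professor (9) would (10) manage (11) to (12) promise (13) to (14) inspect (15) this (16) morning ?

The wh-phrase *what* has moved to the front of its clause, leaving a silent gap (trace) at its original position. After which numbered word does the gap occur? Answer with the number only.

14

In situ: The intern must assume that the professor would manage to promise to inspect what this morning.
'what' is the direct object of 'inspect'. It moves to the left edge, and the trace sits right after 'inspect':
What must the intern assume that the professor would manage to promise to inspect ___ this morning?
'inspect' is word 14.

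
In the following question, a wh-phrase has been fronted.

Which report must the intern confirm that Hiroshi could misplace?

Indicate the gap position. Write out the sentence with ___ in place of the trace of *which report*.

Underlying clause: The intern must confirm that Hiroshi could misplace which report.
'which report' is the direct object of 'misplace'. The gap is right after 'misplace'.

Which report must the intern confirm that Hiroshi could misplace ___?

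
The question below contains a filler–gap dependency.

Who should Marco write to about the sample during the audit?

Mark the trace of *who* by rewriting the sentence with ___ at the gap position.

Pre-movement form: Marco should write to who about the sample during the audit.
The filler 'who' is interpreted as the object of the preposition 'to'. The gap is right after 'to'.

Who should Marco write to ___ about the sample during the audit?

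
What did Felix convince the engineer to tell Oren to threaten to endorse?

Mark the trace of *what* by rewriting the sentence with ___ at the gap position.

Pre-movement form: Felix did convince the engineer to tell Oren to threaten to endorse what.
'what' is the direct object of 'endorse'. The gap is right after 'endorse'.

What did Felix convince the engineer to tell Oren to threaten to endorse ___?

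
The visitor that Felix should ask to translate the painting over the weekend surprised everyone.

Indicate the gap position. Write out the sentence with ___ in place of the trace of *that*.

The visitor that Felix should ask ___ to translate the painting over the weekend surprised everyone.

'that' is the direct object of 'ask'. The gap is right after 'ask'.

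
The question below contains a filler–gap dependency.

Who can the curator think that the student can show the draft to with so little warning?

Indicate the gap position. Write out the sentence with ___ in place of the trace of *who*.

Before movement: The curator can think that the student can show the draft to who with so little warning.
'who' functions as the object of the preposition 'to' (recipient of 'show'). The gap is right after 'to'.

Who can the curator think that the student can show the draft to ___ with so little warning?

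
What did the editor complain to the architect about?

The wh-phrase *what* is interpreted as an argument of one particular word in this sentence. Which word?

about

Underlying clause: The editor did complain to the architect about what.
'what' is the object of the preposition 'about'. Fronting leaves a gap immediately after 'about':
What did the editor complain to the architect about ___?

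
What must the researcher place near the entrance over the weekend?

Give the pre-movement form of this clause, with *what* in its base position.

The researcher must place what near the entrance over the weekend.

'what' is the direct object of 'place'. Fronting leaves a gap immediately after 'place':
What must the researcher place ___ near the entrance over the weekend?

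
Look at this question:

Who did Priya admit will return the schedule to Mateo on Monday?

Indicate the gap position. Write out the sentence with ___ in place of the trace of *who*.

Pre-movement form: Priya did admit who will return the schedule to Mateo on Monday.
'who' functions as the subject of the clause embedded under 'admit'. The gap is right after 'admit'.

Who did Priya admit ___ will return the schedule to Mateo on Monday?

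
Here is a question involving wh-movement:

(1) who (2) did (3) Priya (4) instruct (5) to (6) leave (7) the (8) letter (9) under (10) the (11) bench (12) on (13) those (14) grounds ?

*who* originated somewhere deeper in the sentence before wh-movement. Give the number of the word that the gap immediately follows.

4

Underlying clause: Priya did instruct who to leave the letter under the bench on those grounds.
'who' functions as the direct object of 'instruct'. It moves to the left edge, and the trace sits right after 'instruct':
Who did Priya instruct ___ to leave the letter under the bench on those grounds?
'instruct' is word 4.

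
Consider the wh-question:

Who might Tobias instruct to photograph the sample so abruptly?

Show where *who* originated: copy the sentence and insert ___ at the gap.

Who might Tobias instruct ___ to photograph the sample so abruptly?

Pre-movement form: Tobias might instruct who to photograph the sample so abruptly.
'who' is the direct object of 'instruct'. The gap is right after 'instruct'.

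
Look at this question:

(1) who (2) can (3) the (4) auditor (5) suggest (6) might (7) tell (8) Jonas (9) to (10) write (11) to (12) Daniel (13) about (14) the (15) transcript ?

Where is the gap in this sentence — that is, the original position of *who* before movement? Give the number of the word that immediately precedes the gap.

5

Pre-movement form: The auditor can suggest who might tell Jonas to write to Daniel about the transcript.
'who' is the subject of the clause embedded under 'suggest'. It moves to the left edge, and the trace sits right after 'suggest':
Who can the auditor suggest ___ might tell Jonas to write to Daniel about the transcript?
'suggest' is word 5.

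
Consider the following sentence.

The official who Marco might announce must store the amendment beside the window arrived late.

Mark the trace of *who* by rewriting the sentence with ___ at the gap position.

'who' functions as the subject of the clause embedded under 'announce'. The gap is right after 'announce'.

The official who Marco might announce ___ must store the amendment beside the window arrived late.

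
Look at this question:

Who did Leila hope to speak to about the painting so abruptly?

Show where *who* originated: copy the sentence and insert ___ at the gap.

Who did Leila hope to speak to ___ about the painting so abruptly?

Pre-movement form: Leila did hope to speak to who about the painting so abruptly.
The filler 'who' is interpreted as the object of the preposition 'to'. The gap is right after 'to'.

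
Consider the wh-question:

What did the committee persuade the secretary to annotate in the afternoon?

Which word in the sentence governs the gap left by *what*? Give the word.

annotate

Underlying clause: The committee did persuade the secretary to annotate what in the afternoon.
'what' is the direct object of 'annotate'. Fronting leaves a gap immediately after 'annotate':
What did the committee persuade the secretary to annotate ___ in the afternoon?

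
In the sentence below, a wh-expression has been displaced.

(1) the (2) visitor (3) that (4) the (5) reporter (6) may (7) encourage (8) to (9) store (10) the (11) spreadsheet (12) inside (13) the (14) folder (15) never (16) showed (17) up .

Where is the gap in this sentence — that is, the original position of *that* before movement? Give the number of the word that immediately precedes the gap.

7

'that' functions as the direct object of 'encourage'. Wh-movement fronts it, leaving a gap right after 'encourage':
The visitor that the reporter may encourage ___ to store the spreadsheet inside the folder never showed up.
'encourage' is word 7.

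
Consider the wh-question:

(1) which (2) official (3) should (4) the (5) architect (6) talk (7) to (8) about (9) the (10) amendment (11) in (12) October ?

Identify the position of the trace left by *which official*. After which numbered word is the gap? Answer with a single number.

In situ: The architect should talk to which official about the amendment in October.
'which official' is the object of the preposition 'to'. It moves to the left edge, and the trace sits right after 'to':
Which official should the architect talk to ___ about the amendment in October?
'to' is word 7.

7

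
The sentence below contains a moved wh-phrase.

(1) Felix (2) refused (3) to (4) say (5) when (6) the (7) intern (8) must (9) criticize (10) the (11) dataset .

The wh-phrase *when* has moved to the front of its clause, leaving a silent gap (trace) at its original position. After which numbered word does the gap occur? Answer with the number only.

11

Underlying clause: The intern must criticize the dataset when.
'when' functions as the temporal adjunct. Fronting leaves a gap immediately after 'dataset':
Felix refused to say when the intern must criticize the dataset ___.
'dataset' is word 11.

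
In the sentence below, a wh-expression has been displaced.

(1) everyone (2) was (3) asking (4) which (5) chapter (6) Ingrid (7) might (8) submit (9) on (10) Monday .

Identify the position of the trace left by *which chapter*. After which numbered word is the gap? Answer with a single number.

8

Before movement: Ingrid might submit which chapter on Monday.
The filler 'which chapter' is interpreted as the direct object of 'submit'. It moves to the left edge, and the trace sits right after 'submit':
Everyone was asking which chapter Ingrid might submit ___ on Monday.
'submit' is word 8.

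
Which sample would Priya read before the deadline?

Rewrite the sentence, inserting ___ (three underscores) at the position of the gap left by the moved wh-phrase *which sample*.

Underlying clause: Priya would read which sample before the deadline.
'which sample' functions as the direct object of 'read'. The gap is right after 'read'.

Which sample would Priya read ___ before the deadline?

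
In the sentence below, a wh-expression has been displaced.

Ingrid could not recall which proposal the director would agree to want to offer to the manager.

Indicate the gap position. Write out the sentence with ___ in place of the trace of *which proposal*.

Ingrid could not recall which proposal the director would agree to want to offer ___ to the manager.

Pre-movement form: The director would agree to want to offer which proposal to the manager.
'which proposal' functions as the direct object of 'offer'. The gap is right after 'offer'.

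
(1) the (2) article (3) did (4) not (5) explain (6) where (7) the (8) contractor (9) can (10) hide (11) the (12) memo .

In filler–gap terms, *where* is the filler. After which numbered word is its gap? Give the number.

12

Before movement: The contractor can hide the memo where.
'where' is the locative complement of 'hide'. Wh-movement fronts it, leaving a gap right after 'memo':
The article did not explain where the contractor can hide the memo ___.
'memo' is word 12.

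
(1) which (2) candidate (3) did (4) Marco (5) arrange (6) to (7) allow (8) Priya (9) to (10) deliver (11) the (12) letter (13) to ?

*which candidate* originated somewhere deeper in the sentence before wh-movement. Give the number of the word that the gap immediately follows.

13

Before movement: Marco did arrange to allow Priya to deliver the letter to which candidate.
The filler 'which candidate' is interpreted as the object of the preposition 'to' (recipient of 'deliver'). It moves to the left edge, and the trace sits right after 'to':
Which candidate did Marco arrange to allow Priya to deliver the letter to ___?
'to' is word 13.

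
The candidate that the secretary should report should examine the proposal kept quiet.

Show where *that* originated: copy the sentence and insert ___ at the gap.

The candidate that the secretary should report ___ should examine the proposal kept quiet.

'that' is the subject of the clause embedded under 'report'. The gap is right after 'report'.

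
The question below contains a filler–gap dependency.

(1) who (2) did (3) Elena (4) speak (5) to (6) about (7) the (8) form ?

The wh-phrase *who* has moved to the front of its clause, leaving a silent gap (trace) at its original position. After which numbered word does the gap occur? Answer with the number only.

Before movement: Elena did speak to who about the form.
'who' is the object of the preposition 'to'. It moves to the left edge, and the trace sits right after 'to':
Who did Elena speak to ___ about the form?
'to' is word 5.

5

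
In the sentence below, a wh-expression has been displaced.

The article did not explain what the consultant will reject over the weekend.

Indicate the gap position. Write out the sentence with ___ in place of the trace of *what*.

In situ: The consultant will reject what over the weekend.
The filler 'what' is interpreted as the direct object of 'reject'. The gap is right after 'reject'.

The article did not explain what the consultant will reject ___ over the weekend.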